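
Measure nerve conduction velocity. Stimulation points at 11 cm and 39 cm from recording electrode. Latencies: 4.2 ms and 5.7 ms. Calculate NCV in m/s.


Distance = (39 - 11) / 100 = 0.28 m
dt = (5.7 - 4.2) / 1000 = 0.0015 s
NCV = dist / dt = 186.7 m/s


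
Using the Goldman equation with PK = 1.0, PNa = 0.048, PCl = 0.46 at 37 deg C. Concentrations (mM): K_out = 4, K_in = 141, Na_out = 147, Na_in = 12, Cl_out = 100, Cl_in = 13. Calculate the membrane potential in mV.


Vm = (RT/F)*ln((PK*Ko + PNa*Nao + PCl*Cli)/(PK*Ki + PNa*Nai + PCl*Clo))
Numer = 17.036, Denom = 187.576
Vm = -64.11 mV


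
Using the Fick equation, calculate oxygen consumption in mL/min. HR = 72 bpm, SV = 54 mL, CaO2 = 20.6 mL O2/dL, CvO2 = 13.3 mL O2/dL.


CO = HR*SV = 72*54/1000 = 3.888 L/min
a-v O2 diff = 20.6 - 13.3 = 7.3 mL/dL
VO2 = CO * (CaO2-CvO2) * 10 dL/L
VO2 = 3.888 * 7.3 * 10
VO2 = 283.8 mL/min


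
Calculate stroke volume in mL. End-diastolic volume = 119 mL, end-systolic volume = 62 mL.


SV = EDV - ESV
SV = 119 - 62
SV = 57 mL


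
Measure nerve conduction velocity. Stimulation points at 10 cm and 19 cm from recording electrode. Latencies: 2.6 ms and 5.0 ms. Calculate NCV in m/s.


Distance = (19 - 10) / 100 = 0.09 m
dt = (5.0 - 2.6) / 1000 = 0.0024 s
NCV = dist / dt = 37.5 m/s


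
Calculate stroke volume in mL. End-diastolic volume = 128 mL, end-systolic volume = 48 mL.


SV = EDV - ESV
SV = 128 - 48
SV = 80 mL


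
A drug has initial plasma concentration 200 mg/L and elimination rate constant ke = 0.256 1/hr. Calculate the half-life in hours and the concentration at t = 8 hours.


t_half = ln(2) / ke = 0.693147 / 0.256 = 2.708 hr
C(t) = C0 * exp(-ke*t) = 200 * exp(-0.256*8)
C(8) = 25.8 mg/L


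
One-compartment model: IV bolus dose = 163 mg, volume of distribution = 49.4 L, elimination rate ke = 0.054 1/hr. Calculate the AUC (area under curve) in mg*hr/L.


C0 = Dose/Vd = 163/49.4 = 3.2996 mg/L
AUC = C0/ke = 3.2996/0.054
AUC = 61.1 mg*hr/L


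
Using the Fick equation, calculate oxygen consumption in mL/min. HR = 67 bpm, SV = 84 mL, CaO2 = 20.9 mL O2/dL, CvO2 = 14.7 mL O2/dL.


CO = HR*SV = 67*84/1000 = 5.628 L/min
a-v O2 diff = 20.9 - 14.7 = 6.2 mL/dL
VO2 = CO * (CaO2-CvO2) * 10 dL/L
VO2 = 5.628 * 6.2 * 10
VO2 = 348.9 mL/min


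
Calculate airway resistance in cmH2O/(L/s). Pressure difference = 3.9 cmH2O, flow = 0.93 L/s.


R = dP / flow
R = 3.9 / 0.93
R = 4.194 cmH2O/(L/s)


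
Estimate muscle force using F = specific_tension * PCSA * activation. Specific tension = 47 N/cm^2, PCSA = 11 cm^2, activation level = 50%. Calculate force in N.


F = sigma * PCSA * activation
F = 47 * 11 * 0.5
F = 258.5 N


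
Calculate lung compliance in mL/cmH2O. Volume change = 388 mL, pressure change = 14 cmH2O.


C = dV / dP
C = 388 / 14
C = 27.71 mL/cmH2O


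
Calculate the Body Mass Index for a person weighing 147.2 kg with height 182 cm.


BMI = weight / height^2
height = 182 cm = 1.82 m
BMI = 147.2 / 1.82^2
BMI = 44.44 kg/m^2


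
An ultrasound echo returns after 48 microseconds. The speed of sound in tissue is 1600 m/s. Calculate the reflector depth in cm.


depth = c * t / 2
t = 48 us = 4.8000e-05 s
depth = 1600 * 4.8000e-05 / 2
depth = 0.0384 m = 3.84 cm


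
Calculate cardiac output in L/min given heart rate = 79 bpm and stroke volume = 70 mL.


CO = HR * SV
CO = 79 * 70 / 1000
CO = 5.53 L/min


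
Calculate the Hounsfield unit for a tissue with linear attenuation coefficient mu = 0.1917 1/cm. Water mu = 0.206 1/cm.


HU = ((mu_tissue - mu_water) / mu_water) * 1000
HU = ((0.1917 - 0.206) / 0.206) * 1000
HU = -69.42


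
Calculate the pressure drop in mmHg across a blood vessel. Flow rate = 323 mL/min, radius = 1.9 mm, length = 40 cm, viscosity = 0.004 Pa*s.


dP = 8*mu*L*Q / (pi*r^4)
Q = 323 mL/min = 5.38333e-06 m^3/s
dP = 1683.05 Pa = 1683.05 / 133.322 mmHg = 12.62 mmHg


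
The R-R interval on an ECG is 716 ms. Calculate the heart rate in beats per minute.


HR = 60 / RR_interval(s)
RR = 716 ms = 0.716 s
HR = 60 / 0.716 = 83.8 bpm


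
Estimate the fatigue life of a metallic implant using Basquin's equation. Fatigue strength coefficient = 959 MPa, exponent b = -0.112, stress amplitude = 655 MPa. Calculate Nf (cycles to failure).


sigma_a = sigma_f' * (2Nf)^b
2Nf = (sigma_a/sigma_f')^(1/b)
2Nf = (655/959)^(1/-0.112)
2Nf = 30.086302
Nf = 15.04


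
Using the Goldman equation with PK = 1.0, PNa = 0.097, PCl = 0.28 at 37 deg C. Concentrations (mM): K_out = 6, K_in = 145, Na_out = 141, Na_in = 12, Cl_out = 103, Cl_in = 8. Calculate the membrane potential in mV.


Vm = (RT/F)*ln((PK*Ko + PNa*Nao + PCl*Cli)/(PK*Ki + PNa*Nai + PCl*Clo))
Numer = 21.917, Denom = 175.004
Vm = -55.52 mV


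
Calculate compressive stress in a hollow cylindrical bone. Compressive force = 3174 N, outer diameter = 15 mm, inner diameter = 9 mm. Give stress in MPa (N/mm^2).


A = pi*(r_o^2 - r_i^2)
r_o = 7.5 mm, r_i = 4.5 mm
A = 113.097 mm^2
sigma = F/A = 3174 / 113.097
sigma = 28.06 MPa


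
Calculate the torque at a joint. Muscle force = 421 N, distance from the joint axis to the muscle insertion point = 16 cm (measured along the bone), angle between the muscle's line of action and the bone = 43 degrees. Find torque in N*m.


Torque = F * d * sin(theta)   (moment arm = d*sin(theta))
d = 16 cm = 0.16 m
Torque = 421 * 0.16 * sin(43)
Torque = 45.94 N*m


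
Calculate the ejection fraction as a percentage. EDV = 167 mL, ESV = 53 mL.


SV = EDV - ESV = 167 - 53 = 114 mL
EF = SV/EDV * 100 = 114/167 * 100
EF = 68.26%


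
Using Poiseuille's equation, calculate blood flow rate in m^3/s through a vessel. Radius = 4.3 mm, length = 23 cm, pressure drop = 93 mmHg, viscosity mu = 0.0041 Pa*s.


Q = pi*r^4*dP / (8*mu*L)
r = 0.0043 m, L = 0.23 m
dP = 93 mmHg = 12398.946 Pa
Q = 0.001765 m^3/s


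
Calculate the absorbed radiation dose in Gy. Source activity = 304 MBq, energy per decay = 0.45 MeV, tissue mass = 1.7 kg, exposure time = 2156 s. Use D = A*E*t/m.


A = 304 MBq = 3.0400e+08 Bq
E = 0.45 MeV = 7.209e-14 J
D = A*E*t/m = 3.0400e+08*7.209e-14*2156/1.7
D = 0.02779 Gy


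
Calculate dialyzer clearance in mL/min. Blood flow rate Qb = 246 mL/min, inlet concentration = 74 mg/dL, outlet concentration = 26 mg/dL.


K = Qb * (Cb_in - Cb_out) / Cb_in
K = 246 * (74 - 26) / 74
K = 159.6 mL/min


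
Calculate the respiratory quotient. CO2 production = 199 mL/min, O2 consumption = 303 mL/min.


RQ = VCO2 / VO2
RQ = 199 / 303
RQ = 0.6568


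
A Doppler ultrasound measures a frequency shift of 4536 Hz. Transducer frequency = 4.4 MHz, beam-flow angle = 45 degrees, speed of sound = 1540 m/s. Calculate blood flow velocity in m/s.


v = fd * c / (2 * f0 * cos(theta))
v = 4536 * 1540 / (2 * 4.4000e+06 * cos(45))
v = 1.123 m/s


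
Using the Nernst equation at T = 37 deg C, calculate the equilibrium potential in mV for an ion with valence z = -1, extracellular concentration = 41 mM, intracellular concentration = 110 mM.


E = (RT/(zF)) * ln(C_out/C_in)
T = 37 + 273.15 = 310.15 K
E = (8.314 * 310.15 / (-1 * 96485)) * ln(41/110)
E = 26.38 mV


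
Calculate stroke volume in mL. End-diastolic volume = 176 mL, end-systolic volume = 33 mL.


SV = EDV - ESV
SV = 176 - 33
SV = 143 mL


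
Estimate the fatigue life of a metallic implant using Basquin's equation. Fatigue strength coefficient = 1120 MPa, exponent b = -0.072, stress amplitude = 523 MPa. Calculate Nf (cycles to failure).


sigma_a = sigma_f' * (2Nf)^b
2Nf = (sigma_a/sigma_f')^(1/b)
2Nf = (523/1120)^(1/-0.072)
2Nf = 39199.67
Nf = 1.96e+04


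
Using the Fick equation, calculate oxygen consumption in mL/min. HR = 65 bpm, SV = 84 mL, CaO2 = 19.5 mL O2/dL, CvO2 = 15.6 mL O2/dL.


CO = HR*SV = 65*84/1000 = 5.46 L/min
a-v O2 diff = 19.5 - 15.6 = 3.9 mL/dL
VO2 = CO * (CaO2-CvO2) * 10 dL/L
VO2 = 5.46 * 3.9 * 10
VO2 = 212.9 mL/min


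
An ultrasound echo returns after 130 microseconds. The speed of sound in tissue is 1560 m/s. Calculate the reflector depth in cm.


depth = c * t / 2
t = 130 us = 1.3000e-04 s
depth = 1560 * 1.3000e-04 / 2
depth = 0.1014 m = 10.14 cm


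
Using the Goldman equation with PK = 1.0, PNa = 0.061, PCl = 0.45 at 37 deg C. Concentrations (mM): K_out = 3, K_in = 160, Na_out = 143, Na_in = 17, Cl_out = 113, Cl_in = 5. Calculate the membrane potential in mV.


Vm = (RT/F)*ln((PK*Ko + PNa*Nao + PCl*Cli)/(PK*Ki + PNa*Nai + PCl*Clo))
Numer = 13.973, Denom = 211.887
Vm = -72.66 mV


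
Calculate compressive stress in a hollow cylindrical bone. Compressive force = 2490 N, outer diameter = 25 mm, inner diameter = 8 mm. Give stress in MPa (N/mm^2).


A = pi*(r_o^2 - r_i^2)
r_o = 12.5 mm, r_i = 4 mm
A = 440.608 mm^2
sigma = F/A = 2490 / 440.608
sigma = 5.651 MPa


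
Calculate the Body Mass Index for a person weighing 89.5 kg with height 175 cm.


BMI = weight / height^2
height = 175 cm = 1.75 m
BMI = 89.5 / 1.75^2
BMI = 29.22 kg/m^2


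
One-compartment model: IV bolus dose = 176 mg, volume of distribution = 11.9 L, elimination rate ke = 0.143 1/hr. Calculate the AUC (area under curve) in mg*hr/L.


C0 = Dose/Vd = 176/11.9 = 14.7899 mg/L
AUC = C0/ke = 14.7899/0.143
AUC = 103.4 mg*hr/L


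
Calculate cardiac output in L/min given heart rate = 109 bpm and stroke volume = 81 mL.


CO = HR * SV
CO = 109 * 81 / 1000
CO = 8.829 L/min


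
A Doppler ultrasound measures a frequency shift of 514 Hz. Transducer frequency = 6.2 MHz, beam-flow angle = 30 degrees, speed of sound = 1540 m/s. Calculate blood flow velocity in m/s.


v = fd * c / (2 * f0 * cos(theta))
v = 514 * 1540 / (2 * 6.2000e+06 * cos(30))
v = 0.07371 m/s


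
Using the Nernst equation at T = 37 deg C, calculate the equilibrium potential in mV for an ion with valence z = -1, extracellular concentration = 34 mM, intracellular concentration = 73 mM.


E = (RT/(zF)) * ln(C_out/C_in)
T = 37 + 273.15 = 310.15 K
E = (8.314 * 310.15 / (-1 * 96485)) * ln(34/73)
E = 20.42 mV


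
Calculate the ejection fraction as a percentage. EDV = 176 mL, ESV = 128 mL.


SV = EDV - ESV = 176 - 128 = 48 mL
EF = SV/EDV * 100 = 48/176 * 100
EF = 27.27%


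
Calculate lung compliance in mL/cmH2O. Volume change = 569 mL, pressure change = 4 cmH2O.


C = dV / dP
C = 569 / 4
C = 142.2 mL/cmH2O


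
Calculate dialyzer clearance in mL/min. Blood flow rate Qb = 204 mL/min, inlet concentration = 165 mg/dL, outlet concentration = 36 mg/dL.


K = Qb * (Cb_in - Cb_out) / Cb_in
K = 204 * (165 - 36) / 165
K = 159.5 mL/min


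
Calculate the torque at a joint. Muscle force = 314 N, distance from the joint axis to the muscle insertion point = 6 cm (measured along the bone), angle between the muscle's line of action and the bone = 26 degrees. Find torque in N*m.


Torque = F * d * sin(theta)   (moment arm = d*sin(theta))
d = 6 cm = 0.06 m
Torque = 314 * 0.06 * sin(26)
Torque = 8.259 N*m


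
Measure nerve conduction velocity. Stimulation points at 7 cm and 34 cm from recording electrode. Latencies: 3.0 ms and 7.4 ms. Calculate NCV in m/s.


Distance = (34 - 7) / 100 = 0.27 m
dt = (7.4 - 3.0) / 1000 = 0.0044 s
NCV = dist / dt = 61.36 m/s


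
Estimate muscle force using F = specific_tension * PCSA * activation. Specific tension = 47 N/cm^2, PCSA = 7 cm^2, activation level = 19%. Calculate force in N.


F = sigma * PCSA * activation
F = 47 * 7 * 0.19
F = 62.51 N


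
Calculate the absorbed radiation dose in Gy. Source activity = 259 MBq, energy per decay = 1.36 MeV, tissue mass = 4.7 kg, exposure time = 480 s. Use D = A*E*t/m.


A = 259 MBq = 2.5900e+08 Bq
E = 1.36 MeV = 2.17872e-13 J
D = A*E*t/m = 2.5900e+08*2.17872e-13*480/4.7
D = 0.005763 Gy


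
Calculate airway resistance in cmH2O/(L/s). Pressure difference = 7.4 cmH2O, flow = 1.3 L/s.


R = dP / flow
R = 7.4 / 1.3
R = 5.692 cmH2O/(L/s)


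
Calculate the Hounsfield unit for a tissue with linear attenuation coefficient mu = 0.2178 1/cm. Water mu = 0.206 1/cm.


HU = ((mu_tissue - mu_water) / mu_water) * 1000
HU = ((0.2178 - 0.206) / 0.206) * 1000
HU = 57.28


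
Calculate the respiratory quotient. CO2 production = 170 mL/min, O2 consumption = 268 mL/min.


RQ = VCO2 / VO2
RQ = 170 / 268
RQ = 0.6343


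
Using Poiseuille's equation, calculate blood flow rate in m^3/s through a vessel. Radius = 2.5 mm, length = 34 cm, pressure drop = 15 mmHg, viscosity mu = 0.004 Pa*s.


Q = pi*r^4*dP / (8*mu*L)
r = 0.0025 m, L = 0.34 m
dP = 15 mmHg = 1999.83 Pa
Q = 2.2557e-05 m^3/s


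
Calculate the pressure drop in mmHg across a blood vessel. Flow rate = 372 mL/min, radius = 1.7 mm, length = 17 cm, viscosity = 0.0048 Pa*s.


dP = 8*mu*L*Q / (pi*r^4)
Q = 372 mL/min = 6.2e-06 m^3/s
dP = 1542.5 Pa = 1542.5 / 133.322 mmHg = 11.57 mmHg


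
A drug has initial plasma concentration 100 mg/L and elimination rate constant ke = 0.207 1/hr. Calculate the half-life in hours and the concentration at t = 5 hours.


t_half = ln(2) / ke = 0.693147 / 0.207 = 3.349 hr
C(t) = C0 * exp(-ke*t) = 100 * exp(-0.207*5)
C(5) = 35.52 mg/L


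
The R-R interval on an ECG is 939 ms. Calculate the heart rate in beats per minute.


HR = 60 / RR_interval(s)
RR = 939 ms = 0.939 s
HR = 60 / 0.939 = 63.9 bpm


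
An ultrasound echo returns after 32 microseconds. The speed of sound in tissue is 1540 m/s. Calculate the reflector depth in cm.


depth = c * t / 2
t = 32 us = 3.2000e-05 s
depth = 1540 * 3.2000e-05 / 2
depth = 0.02464 m = 2.464 cm


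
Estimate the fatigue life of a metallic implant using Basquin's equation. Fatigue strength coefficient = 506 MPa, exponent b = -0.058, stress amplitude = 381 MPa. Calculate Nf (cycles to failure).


sigma_a = sigma_f' * (2Nf)^b
2Nf = (sigma_a/sigma_f')^(1/b)
2Nf = (381/506)^(1/-0.058)
2Nf = 133.22272
Nf = 66.61


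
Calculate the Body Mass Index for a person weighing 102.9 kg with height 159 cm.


BMI = weight / height^2
height = 159 cm = 1.59 m
BMI = 102.9 / 1.59^2
BMI = 40.7 kg/m^2


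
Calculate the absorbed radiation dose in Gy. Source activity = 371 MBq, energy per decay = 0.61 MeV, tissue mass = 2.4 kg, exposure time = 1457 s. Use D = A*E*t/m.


A = 371 MBq = 3.7100e+08 Bq
E = 0.61 MeV = 9.7722e-14 J
D = A*E*t/m = 3.7100e+08*9.7722e-14*1457/2.4
D = 0.02201 Gy


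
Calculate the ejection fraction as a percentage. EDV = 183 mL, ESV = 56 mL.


SV = EDV - ESV = 183 - 56 = 127 mL
EF = SV/EDV * 100 = 127/183 * 100
EF = 69.4%


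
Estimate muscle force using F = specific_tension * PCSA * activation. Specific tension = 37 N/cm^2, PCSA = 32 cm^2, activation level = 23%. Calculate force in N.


F = sigma * PCSA * activation
F = 37 * 32 * 0.23
F = 272.3 N


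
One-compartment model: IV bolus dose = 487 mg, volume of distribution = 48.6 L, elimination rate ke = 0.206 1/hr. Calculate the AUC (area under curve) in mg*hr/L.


C0 = Dose/Vd = 487/48.6 = 10.0206 mg/L
AUC = C0/ke = 10.0206/0.206
AUC = 48.64 mg*hr/L


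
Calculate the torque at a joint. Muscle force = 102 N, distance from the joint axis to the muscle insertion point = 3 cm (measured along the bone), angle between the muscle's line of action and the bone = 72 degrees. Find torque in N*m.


Torque = F * d * sin(theta)   (moment arm = d*sin(theta))
d = 3 cm = 0.03 m
Torque = 102 * 0.03 * sin(72)
Torque = 2.91 N*m


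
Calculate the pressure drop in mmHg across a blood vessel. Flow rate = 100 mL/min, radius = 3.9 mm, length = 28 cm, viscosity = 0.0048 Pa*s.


dP = 8*mu*L*Q / (pi*r^4)
Q = 100 mL/min = 1.66667e-06 m^3/s
dP = 24.6565 Pa = 24.6565 / 133.322 mmHg = 0.1849 mmHg


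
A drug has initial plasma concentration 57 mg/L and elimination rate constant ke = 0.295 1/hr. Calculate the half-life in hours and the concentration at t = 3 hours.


t_half = ln(2) / ke = 0.693147 / 0.295 = 2.35 hr
C(t) = C0 * exp(-ke*t) = 57 * exp(-0.295*3)
C(3) = 23.52 mg/L


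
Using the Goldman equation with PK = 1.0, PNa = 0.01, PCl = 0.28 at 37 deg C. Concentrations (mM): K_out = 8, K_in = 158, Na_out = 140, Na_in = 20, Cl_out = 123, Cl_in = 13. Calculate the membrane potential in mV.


Vm = (RT/F)*ln((PK*Ko + PNa*Nao + PCl*Cli)/(PK*Ki + PNa*Nai + PCl*Clo))
Numer = 13.04, Denom = 192.64
Vm = -71.97 mV


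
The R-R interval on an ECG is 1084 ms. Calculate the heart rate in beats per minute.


HR = 60 / RR_interval(s)
RR = 1084 ms = 1.084 s
HR = 60 / 1.084 = 55.35 bpm


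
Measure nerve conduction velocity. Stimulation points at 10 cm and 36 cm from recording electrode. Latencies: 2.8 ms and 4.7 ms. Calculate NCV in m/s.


Distance = (36 - 10) / 100 = 0.26 m
dt = (4.7 - 2.8) / 1000 = 0.0019 s
NCV = dist / dt = 136.8 m/s


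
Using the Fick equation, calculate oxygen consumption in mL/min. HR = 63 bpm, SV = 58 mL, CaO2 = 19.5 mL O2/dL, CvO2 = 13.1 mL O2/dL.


CO = HR*SV = 63*58/1000 = 3.654 L/min
a-v O2 diff = 19.5 - 13.1 = 6.4 mL/dL
VO2 = CO * (CaO2-CvO2) * 10 dL/L
VO2 = 3.654 * 6.4 * 10
VO2 = 233.9 mL/min


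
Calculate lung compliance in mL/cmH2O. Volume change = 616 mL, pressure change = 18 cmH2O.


C = dV / dP
C = 616 / 18
C = 34.22 mL/cmH2O


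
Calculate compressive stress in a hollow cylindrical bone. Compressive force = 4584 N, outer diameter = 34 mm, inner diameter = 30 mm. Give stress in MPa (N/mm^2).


A = pi*(r_o^2 - r_i^2)
r_o = 17 mm, r_i = 15 mm
A = 201.062 mm^2
sigma = F/A = 4584 / 201.062
sigma = 22.8 MPa


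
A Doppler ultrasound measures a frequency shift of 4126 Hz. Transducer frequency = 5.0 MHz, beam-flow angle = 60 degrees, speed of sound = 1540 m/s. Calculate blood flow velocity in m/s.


v = fd * c / (2 * f0 * cos(theta))
v = 4126 * 1540 / (2 * 5.0000e+06 * cos(60))
v = 1.271 m/s


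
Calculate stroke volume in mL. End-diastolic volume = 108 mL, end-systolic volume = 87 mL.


SV = EDV - ESV
SV = 108 - 87
SV = 21 mL


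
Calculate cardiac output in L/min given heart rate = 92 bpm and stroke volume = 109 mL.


CO = HR * SV
CO = 92 * 109 / 1000
CO = 10.03 L/min


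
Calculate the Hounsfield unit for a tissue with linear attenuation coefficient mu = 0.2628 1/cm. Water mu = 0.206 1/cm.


HU = ((mu_tissue - mu_water) / mu_water) * 1000
HU = ((0.2628 - 0.206) / 0.206) * 1000
HU = 275.7


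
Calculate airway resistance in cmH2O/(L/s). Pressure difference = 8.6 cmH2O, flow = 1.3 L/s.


R = dP / flow
R = 8.6 / 1.3
R = 6.615 cmH2O/(L/s)


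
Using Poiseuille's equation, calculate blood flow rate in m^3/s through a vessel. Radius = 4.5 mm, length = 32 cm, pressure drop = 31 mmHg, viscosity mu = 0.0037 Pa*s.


Q = pi*r^4*dP / (8*mu*L)
r = 0.0045 m, L = 0.32 m
dP = 31 mmHg = 4132.982 Pa
Q = 5.6211e-04 m^3/s


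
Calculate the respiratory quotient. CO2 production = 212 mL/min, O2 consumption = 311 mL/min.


RQ = VCO2 / VO2
RQ = 212 / 311
RQ = 0.6817


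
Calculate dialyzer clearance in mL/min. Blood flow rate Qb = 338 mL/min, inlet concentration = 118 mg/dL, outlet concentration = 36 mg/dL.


K = Qb * (Cb_in - Cb_out) / Cb_in
K = 338 * (118 - 36) / 118
K = 234.9 mL/min


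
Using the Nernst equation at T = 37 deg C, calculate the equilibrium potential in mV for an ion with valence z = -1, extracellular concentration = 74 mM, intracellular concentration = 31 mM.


E = (RT/(zF)) * ln(C_out/C_in)
T = 37 + 273.15 = 310.15 K
E = (8.314 * 310.15 / (-1 * 96485)) * ln(74/31)
E = -23.25 mV


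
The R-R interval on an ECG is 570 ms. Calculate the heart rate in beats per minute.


HR = 60 / RR_interval(s)
RR = 570 ms = 0.57 s
HR = 60 / 0.57 = 105.3 bpm


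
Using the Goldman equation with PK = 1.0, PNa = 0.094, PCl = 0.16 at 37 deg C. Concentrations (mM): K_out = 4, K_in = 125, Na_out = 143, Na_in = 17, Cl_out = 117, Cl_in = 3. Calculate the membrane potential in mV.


Vm = (RT/F)*ln((PK*Ko + PNa*Nao + PCl*Cli)/(PK*Ki + PNa*Nai + PCl*Clo))
Numer = 17.922, Denom = 145.318
Vm = -55.93 mV


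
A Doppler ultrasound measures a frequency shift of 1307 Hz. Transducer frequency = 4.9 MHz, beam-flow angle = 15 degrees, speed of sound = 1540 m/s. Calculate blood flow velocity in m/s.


v = fd * c / (2 * f0 * cos(theta))
v = 1307 * 1540 / (2 * 4.9000e+06 * cos(15))
v = 0.2126 m/s


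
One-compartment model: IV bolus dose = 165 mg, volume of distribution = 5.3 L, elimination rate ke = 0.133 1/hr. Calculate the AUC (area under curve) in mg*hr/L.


C0 = Dose/Vd = 165/5.3 = 31.1321 mg/L
AUC = C0/ke = 31.1321/0.133
AUC = 234.1 mg*hr/L


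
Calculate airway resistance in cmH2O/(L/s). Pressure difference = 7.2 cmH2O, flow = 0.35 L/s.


R = dP / flow
R = 7.2 / 0.35
R = 20.57 cmH2O/(L/s)


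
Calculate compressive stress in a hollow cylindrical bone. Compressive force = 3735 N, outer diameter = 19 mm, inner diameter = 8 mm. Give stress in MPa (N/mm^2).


A = pi*(r_o^2 - r_i^2)
r_o = 9.5 mm, r_i = 4 mm
A = 233.263 mm^2
sigma = F/A = 3735 / 233.263
sigma = 16.01 MPa


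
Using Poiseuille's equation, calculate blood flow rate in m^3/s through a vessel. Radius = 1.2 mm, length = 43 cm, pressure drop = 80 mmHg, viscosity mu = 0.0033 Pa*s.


Q = pi*r^4*dP / (8*mu*L)
r = 0.0012 m, L = 0.43 m
dP = 80 mmHg = 10665.76 Pa
Q = 6.1206e-06 m^3/s


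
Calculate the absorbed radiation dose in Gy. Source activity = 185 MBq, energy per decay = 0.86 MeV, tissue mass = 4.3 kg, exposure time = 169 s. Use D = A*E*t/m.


A = 185 MBq = 1.8500e+08 Bq
E = 0.86 MeV = 1.37772e-13 J
D = A*E*t/m = 1.8500e+08*1.37772e-13*169/4.3
D = 0.001002 Gy


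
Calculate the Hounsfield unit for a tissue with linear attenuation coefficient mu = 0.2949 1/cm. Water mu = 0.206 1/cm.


HU = ((mu_tissue - mu_water) / mu_water) * 1000
HU = ((0.2949 - 0.206) / 0.206) * 1000
HU = 431.6


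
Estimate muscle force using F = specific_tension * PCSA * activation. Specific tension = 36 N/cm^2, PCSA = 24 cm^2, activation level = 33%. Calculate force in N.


F = sigma * PCSA * activation
F = 36 * 24 * 0.33
F = 285.1 N


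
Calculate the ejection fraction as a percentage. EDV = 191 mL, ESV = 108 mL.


SV = EDV - ESV = 191 - 108 = 83 mL
EF = SV/EDV * 100 = 83/191 * 100
EF = 43.46%


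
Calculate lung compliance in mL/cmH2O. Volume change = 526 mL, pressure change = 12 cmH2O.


C = dV / dP
C = 526 / 12
C = 43.83 mL/cmH2O


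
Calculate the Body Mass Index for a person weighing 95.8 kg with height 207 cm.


BMI = weight / height^2
height = 207 cm = 2.07 m
BMI = 95.8 / 2.07^2
BMI = 22.36 kg/m^2


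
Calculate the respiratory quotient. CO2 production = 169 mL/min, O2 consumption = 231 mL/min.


RQ = VCO2 / VO2
RQ = 169 / 231
RQ = 0.7316


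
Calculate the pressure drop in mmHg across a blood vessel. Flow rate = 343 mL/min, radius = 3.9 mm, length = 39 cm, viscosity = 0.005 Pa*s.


dP = 8*mu*L*Q / (pi*r^4)
Q = 343 mL/min = 5.71667e-06 m^3/s
dP = 122.704 Pa = 122.704 / 133.322 mmHg = 0.9204 mmHg


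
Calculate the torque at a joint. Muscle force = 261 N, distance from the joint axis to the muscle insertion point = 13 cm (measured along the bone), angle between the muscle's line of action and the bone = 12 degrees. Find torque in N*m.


Torque = F * d * sin(theta)   (moment arm = d*sin(theta))
d = 13 cm = 0.13 m
Torque = 261 * 0.13 * sin(12)
Torque = 7.054 N*m


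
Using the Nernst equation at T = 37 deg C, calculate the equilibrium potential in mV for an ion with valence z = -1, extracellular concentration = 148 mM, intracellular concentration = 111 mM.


E = (RT/(zF)) * ln(C_out/C_in)
T = 37 + 273.15 = 310.15 K
E = (8.314 * 310.15 / (-1 * 96485)) * ln(148/111)
E = -7.688 mV


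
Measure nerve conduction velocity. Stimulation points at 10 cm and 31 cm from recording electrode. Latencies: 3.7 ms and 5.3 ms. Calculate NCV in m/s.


Distance = (31 - 10) / 100 = 0.21 m
dt = (5.3 - 3.7) / 1000 = 0.0016 s
NCV = dist / dt = 131.3 m/s


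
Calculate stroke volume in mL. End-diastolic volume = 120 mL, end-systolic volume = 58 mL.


SV = EDV - ESV
SV = 120 - 58
SV = 62 mL


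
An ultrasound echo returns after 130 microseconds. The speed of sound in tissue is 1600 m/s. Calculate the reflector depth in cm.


depth = c * t / 2
t = 130 us = 1.3000e-04 s
depth = 1600 * 1.3000e-04 / 2
depth = 0.104 m = 10.4 cm


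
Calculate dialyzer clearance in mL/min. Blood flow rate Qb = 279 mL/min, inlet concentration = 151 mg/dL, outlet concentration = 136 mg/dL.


K = Qb * (Cb_in - Cb_out) / Cb_in
K = 279 * (151 - 136) / 151
K = 27.72 mL/min


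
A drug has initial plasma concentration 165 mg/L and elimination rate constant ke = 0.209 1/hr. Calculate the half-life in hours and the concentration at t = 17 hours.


t_half = ln(2) / ke = 0.693147 / 0.209 = 3.316 hr
C(t) = C0 * exp(-ke*t) = 165 * exp(-0.209*17)
C(17) = 4.725 mg/L


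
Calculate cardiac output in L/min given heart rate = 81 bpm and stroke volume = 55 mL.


CO = HR * SV
CO = 81 * 55 / 1000
CO = 4.455 L/min


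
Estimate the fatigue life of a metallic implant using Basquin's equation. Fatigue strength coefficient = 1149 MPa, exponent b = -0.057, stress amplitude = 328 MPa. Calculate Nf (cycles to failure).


sigma_a = sigma_f' * (2Nf)^b
2Nf = (sigma_a/sigma_f')^(1/b)
2Nf = (328/1149)^(1/-0.057)
2Nf = 3.561947e+09
Nf = 1.7810e+09


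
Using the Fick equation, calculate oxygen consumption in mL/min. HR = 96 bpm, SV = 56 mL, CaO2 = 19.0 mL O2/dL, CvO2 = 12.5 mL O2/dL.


CO = HR*SV = 96*56/1000 = 5.376 L/min
a-v O2 diff = 19.0 - 12.5 = 6.5 mL/dL
VO2 = CO * (CaO2-CvO2) * 10 dL/L
VO2 = 5.376 * 6.5 * 10
VO2 = 349.4 mL/min


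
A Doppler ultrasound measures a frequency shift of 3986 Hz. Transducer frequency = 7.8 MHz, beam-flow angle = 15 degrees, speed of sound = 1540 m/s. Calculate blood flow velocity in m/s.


v = fd * c / (2 * f0 * cos(theta))
v = 3986 * 1540 / (2 * 7.8000e+06 * cos(15))
v = 0.4074 m/s


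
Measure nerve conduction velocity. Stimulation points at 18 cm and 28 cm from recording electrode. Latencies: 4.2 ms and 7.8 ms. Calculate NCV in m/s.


Distance = (28 - 18) / 100 = 0.1 m
dt = (7.8 - 4.2) / 1000 = 0.0036 s
NCV = dist / dt = 27.78 m/s


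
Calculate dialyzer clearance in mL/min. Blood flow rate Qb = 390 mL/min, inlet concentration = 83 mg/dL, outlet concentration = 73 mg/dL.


K = Qb * (Cb_in - Cb_out) / Cb_in
K = 390 * (83 - 73) / 83
K = 46.99 mL/min


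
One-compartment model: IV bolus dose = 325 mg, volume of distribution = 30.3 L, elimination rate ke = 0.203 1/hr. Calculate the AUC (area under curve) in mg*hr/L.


C0 = Dose/Vd = 325/30.3 = 10.7261 mg/L
AUC = C0/ke = 10.7261/0.203
AUC = 52.84 mg*hr/L


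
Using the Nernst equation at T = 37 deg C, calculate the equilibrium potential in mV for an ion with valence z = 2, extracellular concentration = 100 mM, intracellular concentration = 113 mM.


E = (RT/(zF)) * ln(C_out/C_in)
T = 37 + 273.15 = 310.15 K
E = (8.314 * 310.15 / (2 * 96485)) * ln(100/113)
E = -1.633 mV


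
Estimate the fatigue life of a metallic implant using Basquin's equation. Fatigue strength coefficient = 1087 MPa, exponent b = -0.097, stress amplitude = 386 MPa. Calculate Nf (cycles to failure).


sigma_a = sigma_f' * (2Nf)^b
2Nf = (sigma_a/sigma_f')^(1/b)
2Nf = (386/1087)^(1/-0.097)
2Nf = 43200.324
Nf = 2.16e+04


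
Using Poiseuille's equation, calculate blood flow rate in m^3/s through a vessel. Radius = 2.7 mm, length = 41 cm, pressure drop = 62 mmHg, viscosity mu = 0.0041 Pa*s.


Q = pi*r^4*dP / (8*mu*L)
r = 0.0027 m, L = 0.41 m
dP = 62 mmHg = 8265.964 Pa
Q = 1.0262e-04 m^3/s


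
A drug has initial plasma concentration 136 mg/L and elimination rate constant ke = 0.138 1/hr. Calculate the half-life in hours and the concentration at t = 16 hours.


t_half = ln(2) / ke = 0.693147 / 0.138 = 5.023 hr
C(t) = C0 * exp(-ke*t) = 136 * exp(-0.138*16)
C(16) = 14.95 mg/L


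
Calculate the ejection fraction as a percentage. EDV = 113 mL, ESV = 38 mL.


SV = EDV - ESV = 113 - 38 = 75 mL
EF = SV/EDV * 100 = 75/113 * 100
EF = 66.37%


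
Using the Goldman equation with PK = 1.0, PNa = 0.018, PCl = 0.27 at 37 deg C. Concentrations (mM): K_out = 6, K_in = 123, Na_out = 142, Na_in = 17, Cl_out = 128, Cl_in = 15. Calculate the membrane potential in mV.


Vm = (RT/F)*ln((PK*Ko + PNa*Nao + PCl*Cli)/(PK*Ki + PNa*Nai + PCl*Clo))
Numer = 12.606, Denom = 157.866
Vm = -67.55 mV


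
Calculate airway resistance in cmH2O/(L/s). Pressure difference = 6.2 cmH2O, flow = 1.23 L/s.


R = dP / flow
R = 6.2 / 1.23
R = 5.041 cmH2O/(L/s)


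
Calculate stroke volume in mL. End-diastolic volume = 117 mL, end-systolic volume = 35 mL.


SV = EDV - ESV
SV = 117 - 35
SV = 82 mL


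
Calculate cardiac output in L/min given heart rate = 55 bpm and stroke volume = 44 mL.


CO = HR * SV
CO = 55 * 44 / 1000
CO = 2.42 L/min


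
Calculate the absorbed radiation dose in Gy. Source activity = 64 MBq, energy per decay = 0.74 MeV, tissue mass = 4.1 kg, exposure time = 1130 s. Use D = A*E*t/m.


A = 64 MBq = 6.4000e+07 Bq
E = 0.74 MeV = 1.18548e-13 J
D = A*E*t/m = 6.4000e+07*1.18548e-13*1130/4.1
D = 0.002091 Gy


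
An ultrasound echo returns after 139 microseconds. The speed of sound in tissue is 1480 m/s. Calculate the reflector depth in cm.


depth = c * t / 2
t = 139 us = 1.3900e-04 s
depth = 1480 * 1.3900e-04 / 2
depth = 0.10286 m = 10.286 cm


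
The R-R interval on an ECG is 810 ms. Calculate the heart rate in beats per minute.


HR = 60 / RR_interval(s)
RR = 810 ms = 0.81 s
HR = 60 / 0.81 = 74.07 bpm


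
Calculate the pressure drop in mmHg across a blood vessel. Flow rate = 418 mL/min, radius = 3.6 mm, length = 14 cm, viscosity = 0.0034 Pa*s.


dP = 8*mu*L*Q / (pi*r^4)
Q = 418 mL/min = 6.96667e-06 m^3/s
dP = 50.2762 Pa = 50.2762 / 133.322 mmHg = 0.3771 mmHg


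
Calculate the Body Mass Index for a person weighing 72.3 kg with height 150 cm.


BMI = weight / height^2
height = 150 cm = 1.5 m
BMI = 72.3 / 1.5^2
BMI = 32.13 kg/m^2


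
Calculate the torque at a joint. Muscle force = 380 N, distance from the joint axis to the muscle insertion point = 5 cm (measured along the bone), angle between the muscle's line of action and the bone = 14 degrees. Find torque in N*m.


Torque = F * d * sin(theta)   (moment arm = d*sin(theta))
d = 5 cm = 0.05 m
Torque = 380 * 0.05 * sin(14)
Torque = 4.597 N*m


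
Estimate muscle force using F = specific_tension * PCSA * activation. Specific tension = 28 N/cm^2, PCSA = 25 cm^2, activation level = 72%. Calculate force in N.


F = sigma * PCSA * activation
F = 28 * 25 * 0.72
F = 504 N


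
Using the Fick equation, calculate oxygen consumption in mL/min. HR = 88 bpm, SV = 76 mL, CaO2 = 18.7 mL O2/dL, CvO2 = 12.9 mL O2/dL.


CO = HR*SV = 88*76/1000 = 6.688 L/min
a-v O2 diff = 18.7 - 12.9 = 5.8 mL/dL
VO2 = CO * (CaO2-CvO2) * 10 dL/L
VO2 = 6.688 * 5.8 * 10
VO2 = 387.9 mL/min


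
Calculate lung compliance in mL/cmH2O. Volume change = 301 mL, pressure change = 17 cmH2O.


C = dV / dP
C = 301 / 17
C = 17.71 mL/cmH2O


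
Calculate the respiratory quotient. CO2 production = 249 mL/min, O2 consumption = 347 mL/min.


RQ = VCO2 / VO2
RQ = 249 / 347
RQ = 0.7176


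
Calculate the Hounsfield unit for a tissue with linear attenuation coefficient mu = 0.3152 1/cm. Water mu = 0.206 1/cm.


HU = ((mu_tissue - mu_water) / mu_water) * 1000
HU = ((0.3152 - 0.206) / 0.206) * 1000
HU = 530.1


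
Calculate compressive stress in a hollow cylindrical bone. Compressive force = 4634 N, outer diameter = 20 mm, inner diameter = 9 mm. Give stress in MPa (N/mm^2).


A = pi*(r_o^2 - r_i^2)
r_o = 10 mm, r_i = 4.5 mm
A = 250.542 mm^2
sigma = F/A = 4634 / 250.542
sigma = 18.5 MPa


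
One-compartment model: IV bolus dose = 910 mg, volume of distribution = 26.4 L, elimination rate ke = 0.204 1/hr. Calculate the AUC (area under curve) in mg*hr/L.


C0 = Dose/Vd = 910/26.4 = 34.4697 mg/L
AUC = C0/ke = 34.4697/0.204
AUC = 169 mg*hr/L


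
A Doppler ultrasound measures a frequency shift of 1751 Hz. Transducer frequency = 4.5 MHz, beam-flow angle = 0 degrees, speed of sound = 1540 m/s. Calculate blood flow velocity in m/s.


v = fd * c / (2 * f0 * cos(theta))
v = 1751 * 1540 / (2 * 4.5000e+06 * cos(0))
v = 0.2996 m/s


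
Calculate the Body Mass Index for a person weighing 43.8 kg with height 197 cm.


BMI = weight / height^2
height = 197 cm = 1.97 m
BMI = 43.8 / 1.97^2
BMI = 11.29 kg/m^2


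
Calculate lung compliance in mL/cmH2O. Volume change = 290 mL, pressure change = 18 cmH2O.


C = dV / dP
C = 290 / 18
C = 16.11 mL/cmH2O


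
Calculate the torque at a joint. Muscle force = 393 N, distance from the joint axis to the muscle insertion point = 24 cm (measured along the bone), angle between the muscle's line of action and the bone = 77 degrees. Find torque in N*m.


Torque = F * d * sin(theta)   (moment arm = d*sin(theta))
d = 24 cm = 0.24 m
Torque = 393 * 0.24 * sin(77)
Torque = 91.9 N*m


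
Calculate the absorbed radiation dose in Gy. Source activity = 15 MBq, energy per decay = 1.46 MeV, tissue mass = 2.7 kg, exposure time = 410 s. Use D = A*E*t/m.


A = 15 MBq = 1.5000e+07 Bq
E = 1.46 MeV = 2.33892e-13 J
D = A*E*t/m = 1.5000e+07*2.33892e-13*410/2.7
D = 5.3275e-04 Gy


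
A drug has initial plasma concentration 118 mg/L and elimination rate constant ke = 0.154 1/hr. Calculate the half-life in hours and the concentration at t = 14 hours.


t_half = ln(2) / ke = 0.693147 / 0.154 = 4.501 hr
C(t) = C0 * exp(-ke*t) = 118 * exp(-0.154*14)
C(14) = 13.66 mg/L


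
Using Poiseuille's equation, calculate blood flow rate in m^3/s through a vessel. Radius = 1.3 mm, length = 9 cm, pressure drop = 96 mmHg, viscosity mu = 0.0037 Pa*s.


Q = pi*r^4*dP / (8*mu*L)
r = 0.0013 m, L = 0.09 m
dP = 96 mmHg = 12798.912 Pa
Q = 4.3108e-05 m^3/s


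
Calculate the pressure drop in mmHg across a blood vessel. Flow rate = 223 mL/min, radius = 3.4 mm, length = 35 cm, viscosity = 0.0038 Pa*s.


dP = 8*mu*L*Q / (pi*r^4)
Q = 223 mL/min = 3.71667e-06 m^3/s
dP = 94.1955 Pa = 94.1955 / 133.322 mmHg = 0.7065 mmHg


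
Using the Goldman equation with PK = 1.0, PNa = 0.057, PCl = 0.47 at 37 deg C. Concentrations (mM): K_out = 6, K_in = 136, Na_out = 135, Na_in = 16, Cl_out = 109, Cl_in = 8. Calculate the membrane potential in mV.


Vm = (RT/F)*ln((PK*Ko + PNa*Nao + PCl*Cli)/(PK*Ki + PNa*Nai + PCl*Clo))
Numer = 17.455, Denom = 188.142
Vm = -63.54 mV


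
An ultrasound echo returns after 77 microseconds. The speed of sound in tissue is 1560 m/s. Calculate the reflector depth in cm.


depth = c * t / 2
t = 77 us = 7.7000e-05 s
depth = 1560 * 7.7000e-05 / 2
depth = 0.06006 m = 6.006 cm


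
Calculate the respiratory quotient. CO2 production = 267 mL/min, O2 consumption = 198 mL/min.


RQ = VCO2 / VO2
RQ = 267 / 198
RQ = 1.348


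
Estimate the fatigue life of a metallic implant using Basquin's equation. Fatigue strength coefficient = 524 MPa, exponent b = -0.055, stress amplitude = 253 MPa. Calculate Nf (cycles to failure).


sigma_a = sigma_f' * (2Nf)^b
2Nf = (sigma_a/sigma_f')^(1/b)
2Nf = (253/524)^(1/-0.055)
2Nf = 561418.41
Nf = 2.807e+05


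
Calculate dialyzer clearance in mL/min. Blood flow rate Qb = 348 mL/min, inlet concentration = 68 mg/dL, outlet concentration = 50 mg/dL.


K = Qb * (Cb_in - Cb_out) / Cb_in
K = 348 * (68 - 50) / 68
K = 92.12 mL/min


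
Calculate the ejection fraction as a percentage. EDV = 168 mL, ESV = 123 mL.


SV = EDV - ESV = 168 - 123 = 45 mL
EF = SV/EDV * 100 = 45/168 * 100
EF = 26.79%


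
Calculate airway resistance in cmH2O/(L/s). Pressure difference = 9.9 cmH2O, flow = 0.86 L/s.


R = dP / flow
R = 9.9 / 0.86
R = 11.51 cmH2O/(L/s)


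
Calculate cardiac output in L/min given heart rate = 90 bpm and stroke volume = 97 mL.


CO = HR * SV
CO = 90 * 97 / 1000
CO = 8.73 L/min


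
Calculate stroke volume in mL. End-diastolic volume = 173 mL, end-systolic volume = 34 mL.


SV = EDV - ESV
SV = 173 - 34
SV = 139 mL


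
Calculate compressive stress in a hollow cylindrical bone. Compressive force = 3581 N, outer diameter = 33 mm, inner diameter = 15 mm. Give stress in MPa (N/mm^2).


A = pi*(r_o^2 - r_i^2)
r_o = 16.5 mm, r_i = 7.5 mm
A = 678.584 mm^2
sigma = F/A = 3581 / 678.584
sigma = 5.277 MPa


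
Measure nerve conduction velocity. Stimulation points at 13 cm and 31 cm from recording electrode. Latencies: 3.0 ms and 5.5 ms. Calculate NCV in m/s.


Distance = (31 - 13) / 100 = 0.18 m
dt = (5.5 - 3.0) / 1000 = 0.0025 s
NCV = dist / dt = 72 m/s


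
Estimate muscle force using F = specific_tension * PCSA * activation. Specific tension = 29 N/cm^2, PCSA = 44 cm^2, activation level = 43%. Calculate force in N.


F = sigma * PCSA * activation
F = 29 * 44 * 0.43
F = 548.7 N


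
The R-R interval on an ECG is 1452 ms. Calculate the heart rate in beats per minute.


HR = 60 / RR_interval(s)
RR = 1452 ms = 1.452 s
HR = 60 / 1.452 = 41.32 bpm


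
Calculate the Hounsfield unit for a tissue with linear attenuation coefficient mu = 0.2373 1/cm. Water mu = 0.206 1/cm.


HU = ((mu_tissue - mu_water) / mu_water) * 1000
HU = ((0.2373 - 0.206) / 0.206) * 1000
HU = 151.9


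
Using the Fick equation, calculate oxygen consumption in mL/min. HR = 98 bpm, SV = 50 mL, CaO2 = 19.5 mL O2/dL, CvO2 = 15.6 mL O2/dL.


CO = HR*SV = 98*50/1000 = 4.9 L/min
a-v O2 diff = 19.5 - 15.6 = 3.9 mL/dL
VO2 = CO * (CaO2-CvO2) * 10 dL/L
VO2 = 4.9 * 3.9 * 10
VO2 = 191.1 mL/min


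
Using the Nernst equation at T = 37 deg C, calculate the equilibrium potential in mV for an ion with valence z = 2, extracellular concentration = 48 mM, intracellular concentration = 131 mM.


E = (RT/(zF)) * ln(C_out/C_in)
T = 37 + 273.15 = 310.15 K
E = (8.314 * 310.15 / (2 * 96485)) * ln(48/131)
E = -13.42 mV


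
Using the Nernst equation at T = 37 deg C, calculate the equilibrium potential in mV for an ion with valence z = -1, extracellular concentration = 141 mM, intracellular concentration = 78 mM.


E = (RT/(zF)) * ln(C_out/C_in)
T = 37 + 273.15 = 310.15 K
E = (8.314 * 310.15 / (-1 * 96485)) * ln(141/78)
E = -15.82 mV


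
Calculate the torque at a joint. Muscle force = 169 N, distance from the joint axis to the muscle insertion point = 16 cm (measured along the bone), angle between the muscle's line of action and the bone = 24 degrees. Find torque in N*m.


Torque = F * d * sin(theta)   (moment arm = d*sin(theta))
d = 16 cm = 0.16 m
Torque = 169 * 0.16 * sin(24)
Torque = 11 N*m


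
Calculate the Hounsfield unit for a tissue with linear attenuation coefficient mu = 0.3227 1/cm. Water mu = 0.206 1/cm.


HU = ((mu_tissue - mu_water) / mu_water) * 1000
HU = ((0.3227 - 0.206) / 0.206) * 1000
HU = 566.5


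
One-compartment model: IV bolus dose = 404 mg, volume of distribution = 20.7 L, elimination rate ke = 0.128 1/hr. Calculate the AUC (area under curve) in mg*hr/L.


C0 = Dose/Vd = 404/20.7 = 19.5169 mg/L
AUC = C0/ke = 19.5169/0.128
AUC = 152.5 mg*hr/L


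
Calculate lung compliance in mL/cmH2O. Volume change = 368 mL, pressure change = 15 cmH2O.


C = dV / dP
C = 368 / 15
C = 24.53 mL/cmH2O


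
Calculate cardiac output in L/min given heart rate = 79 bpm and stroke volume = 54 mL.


CO = HR * SV
CO = 79 * 54 / 1000
CO = 4.266 L/min


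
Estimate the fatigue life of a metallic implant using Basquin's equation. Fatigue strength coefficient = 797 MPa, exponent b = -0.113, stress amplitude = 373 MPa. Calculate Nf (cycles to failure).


sigma_a = sigma_f' * (2Nf)^b
2Nf = (sigma_a/sigma_f')^(1/b)
2Nf = (373/797)^(1/-0.113)
2Nf = 828.20353
Nf = 414.1


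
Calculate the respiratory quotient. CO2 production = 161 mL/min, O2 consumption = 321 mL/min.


RQ = VCO2 / VO2
RQ = 161 / 321
RQ = 0.5016


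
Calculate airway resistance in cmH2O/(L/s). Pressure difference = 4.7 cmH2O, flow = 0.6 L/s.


R = dP / flow
R = 4.7 / 0.6
R = 7.833 cmH2O/(L/s)
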